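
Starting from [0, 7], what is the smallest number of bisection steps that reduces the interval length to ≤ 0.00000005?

28

Width after n steps is 7/2^n. Need 2^n ≥ 7/0.00000005 = 140000000.
2^27 = 134217728 < 140000000 ≤ 2^28 = 268435456, so n = 28.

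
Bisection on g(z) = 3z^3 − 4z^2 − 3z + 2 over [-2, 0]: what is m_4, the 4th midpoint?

-0.875

midpoint -1: g = -2 < 0 → [-1, 0]
midpoint -0.5: g = 2.125 > 0 → [-1, -0.5]
midpoint -0.75: g = 0.734375 > 0 → [-1, -0.75]
midpoint -0.875: g = -0.4473 < 0 → [-0.875, -0.75]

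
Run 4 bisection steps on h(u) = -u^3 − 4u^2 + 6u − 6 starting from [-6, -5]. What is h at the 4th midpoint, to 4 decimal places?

-0.8328

midpoint -5.5: h = 6.375 > 0 → [-5.5, -5]
midpoint -5.25: h = -3.046875 < 0 → [-5.5, -5.25]
midpoint -5.375: h = 1.474609 > 0 → [-5.375, -5.25]
midpoint -5.3125: h = -0.8328 < 0 → [-5.375, -5.3125]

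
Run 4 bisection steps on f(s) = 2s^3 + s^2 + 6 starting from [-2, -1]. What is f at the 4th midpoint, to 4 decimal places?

m = -1.5, f(m) = 1.5 (+); new bracket [-2, -1.5]
m = -1.75, f(m) = -1.65625 (−); new bracket [-1.75, -1.5]
m = -1.625, f(m) = 0.058594 (+); new bracket [-1.75, -1.625]
m = -1.6875, f(m) = -0.7632 (−); new bracket [-1.6875, -1.625]

-0.7632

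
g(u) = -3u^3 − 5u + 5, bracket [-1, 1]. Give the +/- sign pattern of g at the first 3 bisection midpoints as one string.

++-

midpoint 0: g = 5 > 0 → [0, 1]
midpoint 0.5: g = 2.125 > 0 → [0.5, 1]
midpoint 0.75: g = -0.015625 < 0 → [0.5, 0.75]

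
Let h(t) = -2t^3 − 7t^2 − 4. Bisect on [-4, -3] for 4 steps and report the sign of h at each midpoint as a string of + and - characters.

midpoint -3.5: h = -4 < 0 → [-4, -3.5]
midpoint -3.75: h = 3.03125 > 0 → [-3.75, -3.5]
midpoint -3.625: h = -0.714844 < 0 → [-3.75, -3.625]
midpoint -3.6875: h = 1.0991 > 0 → [-3.6875, -3.625]

-+-+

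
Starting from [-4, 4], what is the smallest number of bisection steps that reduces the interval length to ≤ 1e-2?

Width after n steps is 8/2^n. Need 2^n ≥ 8/1e-2 = 800.
2^9 = 512 < 800 ≤ 2^10 = 1024, so n = 10.

10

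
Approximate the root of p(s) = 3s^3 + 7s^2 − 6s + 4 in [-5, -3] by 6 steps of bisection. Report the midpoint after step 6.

m = -4, p(m) = -52 (−); new bracket [-4, -3]
m = -3.5, p(m) = -17.875 (−); new bracket [-3.5, -3]
m = -3.25, p(m) = -5.546875 (−); new bracket [-3.25, -3]
m = -3.125, p(m) = -0.4434 (−); new bracket [-3.125, -3]
m = -3.0625, p(m) = 1.8586 (+); new bracket [-3.125, -3.0625]
m = -3.09375, p(m) = 0.728 (+); new bracket [-3.125, -3.09375]

-3.09375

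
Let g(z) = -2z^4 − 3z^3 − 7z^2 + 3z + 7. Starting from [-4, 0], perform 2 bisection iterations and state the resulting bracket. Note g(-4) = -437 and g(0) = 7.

[-1, 0]

m = -2, g(m) = -35 (−); new bracket [-2, 0]
m = -1, g(m) = -2 (−); new bracket [-1, 0]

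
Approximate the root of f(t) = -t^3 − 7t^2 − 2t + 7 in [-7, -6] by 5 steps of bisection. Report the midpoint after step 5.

f(-6.5) = -1.125 < 0, so the root lies in [-7, -6.5]
f(-6.75) = 9.109375 > 0, so the root lies in [-6.75, -6.5]
f(-6.625) = 3.791016 > 0, so the root lies in [-6.625, -6.5]
f(-6.5625) = 1.2834 > 0, so the root lies in [-6.5625, -6.5]
f(-6.53125) = 0.0669 > 0, so the root lies in [-6.53125, -6.5]

-6.53125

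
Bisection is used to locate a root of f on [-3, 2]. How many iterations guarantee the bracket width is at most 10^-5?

Width after n steps is 5/2^n. Need 2^n ≥ 5/10^-5 = 500000.
2^18 = 262144 < 500000 ≤ 2^19 = 524288, so n = 19.

19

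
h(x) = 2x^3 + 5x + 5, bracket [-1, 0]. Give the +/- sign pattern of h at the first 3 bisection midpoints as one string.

++-

x = -0.5 gives h = 2.25, positive; keep [-1, -0.5]
x = -0.75 gives h = 0.40625, positive; keep [-1, -0.75]
x = -0.875 gives h = -0.714844, negative; keep [-0.875, -0.75]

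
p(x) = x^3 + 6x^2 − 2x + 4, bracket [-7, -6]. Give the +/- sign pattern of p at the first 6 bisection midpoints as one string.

midpoint -6.5: p = -4.125 < 0 → [-6.5, -6]
midpoint -6.25: p = 6.734375 > 0 → [-6.5, -6.25]
midpoint -6.375: p = 1.509766 > 0 → [-6.5, -6.375]
midpoint -6.4375: p = -1.2556 < 0 → [-6.4375, -6.375]
midpoint -6.40625: p = 0.14 > 0 → [-6.4375, -6.40625]
midpoint -6.421875: p = -0.5546 < 0 → [-6.421875, -6.40625]

-++-+-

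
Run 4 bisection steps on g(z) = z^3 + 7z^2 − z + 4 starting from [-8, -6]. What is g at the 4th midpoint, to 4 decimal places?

m = -7, g(m) = 11 (+); new bracket [-8, -7]
m = -7.5, g(m) = -16.625 (−); new bracket [-7.5, -7]
m = -7.25, g(m) = -1.890625 (−); new bracket [-7.25, -7]
m = -7.125, g(m) = 4.7793 (+); new bracket [-7.25, -7.125]

4.7793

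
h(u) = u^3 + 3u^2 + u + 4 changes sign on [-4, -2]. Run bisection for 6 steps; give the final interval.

u = -3 gives h = 1, positive; keep [-4, -3]
u = -3.5 gives h = -5.625, negative; keep [-3.5, -3]
u = -3.25 gives h = -1.890625, negative; keep [-3.25, -3]
u = -3.125 gives h = -0.3457, negative; keep [-3.125, -3]
u = -3.0625 gives h = 0.3513, positive; keep [-3.125, -3.0625]
u = -3.09375 gives h = 0.0089, positive; keep [-3.125, -3.09375]

[-3.125, -3.09375]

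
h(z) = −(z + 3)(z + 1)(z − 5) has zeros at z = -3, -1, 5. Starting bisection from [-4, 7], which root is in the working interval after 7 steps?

m = 1.5, h(m) = 39.375 (+); new bracket [1.5, 7]
m = 4.25, h(m) = 28.546875 (+); new bracket [4.25, 7]
m = 5.625, h(m) = -35.712891 (−); new bracket [4.25, 5.625]
m = 4.9375, h(m) = 2.9456 (+); new bracket [4.9375, 5.625]
m = 5.28125, h(m) = -14.6297 (−); new bracket [4.9375, 5.28125]
m = 5.109375, h(m) = -5.4188 (−); new bracket [4.9375, 5.109375]
m = 5.0234375, h(m) = -1.1327 (−); new bracket [4.9375, 5.0234375]

5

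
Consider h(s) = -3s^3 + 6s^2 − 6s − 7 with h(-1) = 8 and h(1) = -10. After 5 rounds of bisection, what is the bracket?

h(0) = -7 < 0, so the root lies in [-1, 0]
h(-0.5) = -2.125 < 0, so the root lies in [-1, -0.5]
h(-0.75) = 2.140625 > 0, so the root lies in [-0.75, -0.5]
h(-0.625) = -0.1738 < 0, so the root lies in [-0.75, -0.625]
h(-0.6875) = 0.9358 > 0, so the root lies in [-0.6875, -0.625]

[-0.6875, -0.625]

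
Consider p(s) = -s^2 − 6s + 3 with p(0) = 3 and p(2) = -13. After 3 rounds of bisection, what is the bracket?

p(1) = -4 < 0, so the root lies in [0, 1]
p(0.5) = -0.25 < 0, so the root lies in [0, 0.5]
p(0.25) = 1.4375 > 0, so the root lies in [0.25, 0.5]

[0.25, 0.5]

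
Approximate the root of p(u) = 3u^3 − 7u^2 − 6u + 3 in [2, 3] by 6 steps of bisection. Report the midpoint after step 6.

2.890625

midpoint 2.5: p = -8.875 < 0 → [2.5, 3]
midpoint 2.75: p = -4.046875 < 0 → [2.75, 3]
midpoint 2.875: p = -0.818359 < 0 → [2.875, 3]
midpoint 2.9375: p = 1.0149 > 0 → [2.875, 2.9375]
midpoint 2.90625: p = 0.0796 > 0 → [2.875, 2.90625]
midpoint 2.890625: p = -0.374 < 0 → [2.890625, 2.90625]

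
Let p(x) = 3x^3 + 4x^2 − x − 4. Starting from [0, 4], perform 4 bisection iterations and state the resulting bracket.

[0.75, 1]

midpoint 2: p = 34 > 0 → [0, 2]
midpoint 1: p = 2 > 0 → [0, 1]
midpoint 0.5: p = -3.125 < 0 → [0.5, 1]
midpoint 0.75: p = -1.2344 < 0 → [0.75, 1]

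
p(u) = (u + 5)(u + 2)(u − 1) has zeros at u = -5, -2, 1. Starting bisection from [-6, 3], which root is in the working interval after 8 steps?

1

midpoint -1.5: p = -4.375 < 0 → [-1.5, 3]
midpoint 0.75: p = -3.953125 < 0 → [0.75, 3]
midpoint 1.875: p = 23.310547 > 0 → [0.75, 1.875]
midpoint 1.3125: p = 6.5344 > 0 → [0.75, 1.3125]
midpoint 1.03125: p = 0.5713 > 0 → [0.75, 1.03125]
midpoint 0.890625: p = -1.8624 < 0 → [0.890625, 1.03125]
midpoint 0.9609375: p = -0.6895 < 0 → [0.9609375, 1.03125]
midpoint 0.99609375: p = -0.0702 < 0 → [0.99609375, 1.03125]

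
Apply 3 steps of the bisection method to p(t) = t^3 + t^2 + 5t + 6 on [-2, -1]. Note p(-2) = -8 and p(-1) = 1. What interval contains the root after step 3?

[-1.25, -1.125]

t = -1.5 gives p = -2.625, negative; keep [-1.5, -1]
t = -1.25 gives p = -0.640625, negative; keep [-1.25, -1]
t = -1.125 gives p = 0.216797, positive; keep [-1.25, -1.125]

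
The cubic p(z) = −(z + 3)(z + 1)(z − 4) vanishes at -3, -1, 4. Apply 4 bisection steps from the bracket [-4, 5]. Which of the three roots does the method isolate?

p(0.5) = 18.375 > 0, so the root lies in [0.5, 5]
p(2.75) = 26.953125 > 0, so the root lies in [2.75, 5]
p(3.875) = 4.189453 > 0, so the root lies in [3.875, 5]
p(4.4375) = -17.6931 < 0, so the root lies in [3.875, 4.4375]

4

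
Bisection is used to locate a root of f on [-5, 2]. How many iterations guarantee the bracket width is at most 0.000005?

21

Width after n steps is 7/2^n. Need 2^n ≥ 7/0.000005 = 1400000.
2^20 = 1048576 < 1400000 ≤ 2^21 = 2097152, so n = 21.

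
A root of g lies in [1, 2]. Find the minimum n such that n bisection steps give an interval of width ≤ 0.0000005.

21

Width after n steps is 1/2^n. Need 2^n ≥ 1/0.0000005 = 2000000.
2^20 = 1048576 < 2000000 ≤ 2^21 = 2097152, so n = 21.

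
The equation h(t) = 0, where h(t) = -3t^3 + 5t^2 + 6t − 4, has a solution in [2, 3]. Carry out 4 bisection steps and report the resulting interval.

m = 2.5, h(m) = -4.625 (−); new bracket [2, 2.5]
m = 2.25, h(m) = 0.640625 (+); new bracket [2.25, 2.5]
m = 2.375, h(m) = -1.736328 (−); new bracket [2.25, 2.375]
m = 2.3125, h(m) = -0.4861 (−); new bracket [2.25, 2.3125]

[2.25, 2.3125]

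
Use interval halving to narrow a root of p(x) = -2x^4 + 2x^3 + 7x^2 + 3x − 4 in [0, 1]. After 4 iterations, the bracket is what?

x = 0.5 gives p = -0.625, negative; keep [0.5, 1]
x = 0.75 gives p = 2.398438, positive; keep [0.5, 0.75]
x = 0.625 gives p = 0.79248, positive; keep [0.5, 0.625]
x = 0.5625 gives p = 0.0581, positive; keep [0.5, 0.5625]

[0.5, 0.5625]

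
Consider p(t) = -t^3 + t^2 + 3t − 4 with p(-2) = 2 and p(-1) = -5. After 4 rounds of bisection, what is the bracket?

p(-1.5) = -2.875 < 0, so the root lies in [-2, -1.5]
p(-1.75) = -0.828125 < 0, so the root lies in [-2, -1.75]
p(-1.875) = 0.482422 > 0, so the root lies in [-1.875, -1.75]
p(-1.8125) = -0.198 < 0, so the root lies in [-1.875, -1.8125]

[-1.875, -1.8125]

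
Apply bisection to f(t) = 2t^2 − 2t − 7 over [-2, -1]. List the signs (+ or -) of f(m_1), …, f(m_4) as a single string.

t = -1.5 gives f = 0.5, positive; keep [-1.5, -1]
t = -1.25 gives f = -1.375, negative; keep [-1.5, -1.25]
t = -1.375 gives f = -0.46875, negative; keep [-1.5, -1.375]
t = -1.4375 gives f = 0.0078, positive; keep [-1.4375, -1.375]

+--+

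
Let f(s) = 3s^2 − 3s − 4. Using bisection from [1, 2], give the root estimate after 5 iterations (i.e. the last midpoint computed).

f(1.5) = -1.75 < 0, so the root lies in [1.5, 2]
f(1.75) = -0.0625 < 0, so the root lies in [1.75, 2]
f(1.875) = 0.921875 > 0, so the root lies in [1.75, 1.875]
f(1.8125) = 0.418 > 0, so the root lies in [1.75, 1.8125]
f(1.78125) = 0.1748 > 0, so the root lies in [1.75, 1.78125]

1.78125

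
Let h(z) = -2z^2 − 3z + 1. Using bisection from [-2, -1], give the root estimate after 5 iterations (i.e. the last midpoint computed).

h(-1.5) = 1 > 0, so the root lies in [-2, -1.5]
h(-1.75) = 0.125 > 0, so the root lies in [-2, -1.75]
h(-1.875) = -0.40625 < 0, so the root lies in [-1.875, -1.75]
h(-1.8125) = -0.1328 < 0, so the root lies in [-1.8125, -1.75]
h(-1.78125) = -0.002 < 0, so the root lies in [-1.78125, -1.75]

-1.78125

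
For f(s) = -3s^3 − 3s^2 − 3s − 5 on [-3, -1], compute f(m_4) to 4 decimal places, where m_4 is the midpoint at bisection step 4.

1.2520

midpoint -2: f = 13 > 0 → [-2, -1]
midpoint -1.5: f = 2.875 > 0 → [-1.5, -1]
midpoint -1.25: f = -0.078125 < 0 → [-1.5, -1.25]
midpoint -1.375: f = 1.252 > 0 → [-1.375, -1.25]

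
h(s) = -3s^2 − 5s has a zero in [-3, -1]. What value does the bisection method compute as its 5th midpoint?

s = -2 gives h = -2, negative; keep [-2, -1]
s = -1.5 gives h = 0.75, positive; keep [-2, -1.5]
s = -1.75 gives h = -0.4375, negative; keep [-1.75, -1.5]
s = -1.625 gives h = 0.2031, positive; keep [-1.75, -1.625]
s = -1.6875 gives h = -0.1055, negative; keep [-1.6875, -1.625]

-1.6875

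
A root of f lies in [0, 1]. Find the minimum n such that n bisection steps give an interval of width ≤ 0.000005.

Width after n steps is 1/2^n. Need 2^n ≥ 1/0.000005 = 200000.
2^17 = 131072 < 200000 ≤ 2^18 = 262144, so n = 18.

18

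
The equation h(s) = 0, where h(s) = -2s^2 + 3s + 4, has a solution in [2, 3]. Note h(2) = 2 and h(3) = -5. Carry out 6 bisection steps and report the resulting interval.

midpoint 2.5: h = -1 < 0 → [2, 2.5]
midpoint 2.25: h = 0.625 > 0 → [2.25, 2.5]
midpoint 2.375: h = -0.15625 < 0 → [2.25, 2.375]
midpoint 2.3125: h = 0.2422 > 0 → [2.3125, 2.375]
midpoint 2.34375: h = 0.0449 > 0 → [2.34375, 2.375]
midpoint 2.359375: h = -0.0552 < 0 → [2.34375, 2.359375]

[2.34375, 2.359375]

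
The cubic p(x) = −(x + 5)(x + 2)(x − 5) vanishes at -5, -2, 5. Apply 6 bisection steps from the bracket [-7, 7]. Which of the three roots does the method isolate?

x = 0 gives p = 50, positive; keep [0, 7]
x = 3.5 gives p = 70.125, positive; keep [3.5, 7]
x = 5.25 gives p = -18.578125, negative; keep [3.5, 5.25]
x = 4.375 gives p = 37.3535, positive; keep [4.375, 5.25]
x = 4.8125 gives p = 12.5339, positive; keep [4.8125, 5.25]
x = 5.03125 gives p = -2.2041, negative; keep [4.8125, 5.03125]

5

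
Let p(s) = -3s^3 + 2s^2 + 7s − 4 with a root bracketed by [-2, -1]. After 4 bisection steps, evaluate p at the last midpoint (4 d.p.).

-1.0183

p(-1.5) = 0.125 > 0, so the root lies in [-1.5, -1]
p(-1.25) = -3.765625 < 0, so the root lies in [-1.5, -1.25]
p(-1.375) = -2.044922 < 0, so the root lies in [-1.5, -1.375]
p(-1.4375) = -1.0183 < 0, so the root lies in [-1.5, -1.4375]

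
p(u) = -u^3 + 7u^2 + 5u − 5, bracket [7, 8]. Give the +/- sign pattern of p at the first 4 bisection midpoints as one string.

+--+

p(7.5) = 4.375 > 0, so the root lies in [7.5, 8]
p(7.75) = -11.296875 < 0, so the root lies in [7.5, 7.75]
p(7.625) = -3.212891 < 0, so the root lies in [7.5, 7.625]
p(7.5625) = 0.6423 > 0, so the root lies in [7.5625, 7.625]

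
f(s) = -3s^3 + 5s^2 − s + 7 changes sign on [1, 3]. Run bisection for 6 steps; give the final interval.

m = 2, f(m) = 1 (+); new bracket [2, 3]
m = 2.5, f(m) = -11.125 (−); new bracket [2, 2.5]
m = 2.25, f(m) = -4.109375 (−); new bracket [2, 2.25]
m = 2.125, f(m) = -1.334 (−); new bracket [2, 2.125]
m = 2.0625, f(m) = -0.114 (−); new bracket [2, 2.0625]
m = 2.03125, f(m) = 0.456 (+); new bracket [2.03125, 2.0625]

[2.03125, 2.0625]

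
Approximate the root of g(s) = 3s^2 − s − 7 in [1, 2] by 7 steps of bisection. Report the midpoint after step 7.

m = 1.5, g(m) = -1.75 (−); new bracket [1.5, 2]
m = 1.75, g(m) = 0.4375 (+); new bracket [1.5, 1.75]
m = 1.625, g(m) = -0.703125 (−); new bracket [1.625, 1.75]
m = 1.6875, g(m) = -0.1445 (−); new bracket [1.6875, 1.75]
m = 1.71875, g(m) = 0.1436 (+); new bracket [1.6875, 1.71875]
m = 1.703125, g(m) = -0.0012 (−); new bracket [1.703125, 1.71875]
m = 1.7109375, g(m) = 0.071 (+); new bracket [1.703125, 1.7109375]

1.7109375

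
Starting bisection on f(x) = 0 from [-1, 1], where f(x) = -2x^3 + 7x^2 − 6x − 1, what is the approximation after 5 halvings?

-0.1875

midpoint 0: f = -1 < 0 → [-1, 0]
midpoint -0.5: f = 4 > 0 → [-0.5, 0]
midpoint -0.25: f = 0.96875 > 0 → [-0.25, 0]
midpoint -0.125: f = -0.1367 < 0 → [-0.25, -0.125]
midpoint -0.1875: f = 0.3843 > 0 → [-0.1875, -0.125]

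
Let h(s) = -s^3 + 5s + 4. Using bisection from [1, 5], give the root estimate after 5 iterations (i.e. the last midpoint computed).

s = 3 gives h = -8, negative; keep [1, 3]
s = 2 gives h = 6, positive; keep [2, 3]
s = 2.5 gives h = 0.875, positive; keep [2.5, 3]
s = 2.75 gives h = -3.0469, negative; keep [2.5, 2.75]
s = 2.625 gives h = -0.9629, negative; keep [2.5, 2.625]

2.625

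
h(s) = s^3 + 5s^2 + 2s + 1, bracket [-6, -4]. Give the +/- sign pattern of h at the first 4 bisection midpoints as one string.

-+--

midpoint -5: h = -9 < 0 → [-5, -4]
midpoint -4.5: h = 2.125 > 0 → [-5, -4.5]
midpoint -4.75: h = -2.859375 < 0 → [-4.75, -4.5]
midpoint -4.625: h = -0.2285 < 0 → [-4.625, -4.5]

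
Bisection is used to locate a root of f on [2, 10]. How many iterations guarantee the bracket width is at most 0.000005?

Width after n steps is 8/2^n. Need 2^n ≥ 8/0.000005 = 1600000.
2^20 = 1048576 < 1600000 ≤ 2^21 = 2097152, so n = 21.

21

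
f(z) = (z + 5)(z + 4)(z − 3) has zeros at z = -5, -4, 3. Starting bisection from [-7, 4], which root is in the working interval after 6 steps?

f(-1.5) = -39.375 < 0, so the root lies in [-1.5, 4]
f(1.25) = -57.421875 < 0, so the root lies in [1.25, 4]
f(2.625) = -18.943359 < 0, so the root lies in [2.625, 4]
f(3.3125) = 18.9954 > 0, so the root lies in [2.625, 3.3125]
f(2.96875) = -1.7354 < 0, so the root lies in [2.96875, 3.3125]
f(3.140625) = 8.1744 > 0, so the root lies in [2.96875, 3.140625]

3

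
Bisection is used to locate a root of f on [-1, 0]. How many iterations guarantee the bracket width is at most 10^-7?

Width after n steps is 1/2^n. Need 2^n ≥ 1/10^-7 = 10000000.
2^23 = 8388608 < 10000000 ≤ 2^24 = 16777216, so n = 24.

24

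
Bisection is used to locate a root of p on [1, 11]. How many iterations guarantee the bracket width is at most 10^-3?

Width after n steps is 10/2^n. Need 2^n ≥ 10/10^-3 = 10000.
2^13 = 8192 < 10000 ≤ 2^14 = 16384, so n = 14.

14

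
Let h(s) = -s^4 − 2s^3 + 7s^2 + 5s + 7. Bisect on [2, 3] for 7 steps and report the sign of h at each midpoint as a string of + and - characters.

-+-++++

s = 2.5 gives h = -7.0625, negative; keep [2, 2.5]
s = 2.25 gives h = 5.277344, positive; keep [2.25, 2.5]
s = 2.375 gives h = -0.250244, negative; keep [2.25, 2.375]
s = 2.3125 gives h = 2.6658, positive; keep [2.3125, 2.375]
s = 2.34375 gives h = 1.2468, positive; keep [2.34375, 2.375]
s = 2.359375 gives h = 0.5082, positive; keep [2.359375, 2.375]
s = 2.3671875 gives h = 0.1315, positive; keep [2.3671875, 2.375]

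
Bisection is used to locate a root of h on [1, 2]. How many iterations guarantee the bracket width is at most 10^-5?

Width after n steps is 1/2^n. Need 2^n ≥ 1/10^-5 = 100000.
2^16 = 65536 < 100000 ≤ 2^17 = 131072, so n = 17.

17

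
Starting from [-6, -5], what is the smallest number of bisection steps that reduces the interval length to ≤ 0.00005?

15

Width after n steps is 1/2^n. Need 2^n ≥ 1/0.00005 = 20000.
2^14 = 16384 < 20000 ≤ 2^15 = 32768, so n = 15.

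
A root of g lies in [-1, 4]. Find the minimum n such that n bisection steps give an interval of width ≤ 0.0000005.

24

Width after n steps is 5/2^n. Need 2^n ≥ 5/0.0000005 = 10000000.
2^23 = 8388608 < 10000000 ≤ 2^24 = 16777216, so n = 24.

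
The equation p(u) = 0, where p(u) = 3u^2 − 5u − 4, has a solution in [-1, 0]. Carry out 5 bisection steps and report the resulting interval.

midpoint -0.5: p = -0.75 < 0 → [-1, -0.5]
midpoint -0.75: p = 1.4375 > 0 → [-0.75, -0.5]
midpoint -0.625: p = 0.296875 > 0 → [-0.625, -0.5]
midpoint -0.5625: p = -0.2383 < 0 → [-0.625, -0.5625]
midpoint -0.59375: p = 0.0264 > 0 → [-0.59375, -0.5625]

[-0.59375, -0.5625]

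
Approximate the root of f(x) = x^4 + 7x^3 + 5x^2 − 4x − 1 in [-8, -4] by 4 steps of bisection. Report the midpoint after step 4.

midpoint -6: f = -13 < 0 → [-8, -6]
midpoint -7: f = 272 > 0 → [-7, -6]
midpoint -6.5: f = 98.9375 > 0 → [-6.5, -6]
midpoint -6.25: f = 36.207 > 0 → [-6.25, -6]

-6.25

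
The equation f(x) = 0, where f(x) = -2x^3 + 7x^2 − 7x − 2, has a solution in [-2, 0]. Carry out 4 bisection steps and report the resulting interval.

[-0.25, -0.125]

x = -1 gives f = 14, positive; keep [-1, 0]
x = -0.5 gives f = 3.5, positive; keep [-0.5, 0]
x = -0.25 gives f = 0.21875, positive; keep [-0.25, 0]
x = -0.125 gives f = -1.0117, negative; keep [-0.25, -0.125]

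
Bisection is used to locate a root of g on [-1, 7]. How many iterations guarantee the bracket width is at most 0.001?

13

Width after n steps is 8/2^n. Need 2^n ≥ 8/0.001 = 8000.
2^12 = 4096 < 8000 ≤ 2^13 = 8192, so n = 13.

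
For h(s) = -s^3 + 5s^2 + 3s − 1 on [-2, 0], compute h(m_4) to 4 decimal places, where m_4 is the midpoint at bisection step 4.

m = -1, h(m) = 2 (+); new bracket [-1, 0]
m = -0.5, h(m) = -1.125 (−); new bracket [-1, -0.5]
m = -0.75, h(m) = -0.015625 (−); new bracket [-1, -0.75]
m = -0.875, h(m) = 0.873 (+); new bracket [-0.875, -0.75]

0.8730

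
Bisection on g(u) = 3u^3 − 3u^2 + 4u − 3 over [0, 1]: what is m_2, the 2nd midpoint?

midpoint 0.5: g = -1.375 < 0 → [0.5, 1]
midpoint 0.75: g = -0.421875 < 0 → [0.75, 1]

0.75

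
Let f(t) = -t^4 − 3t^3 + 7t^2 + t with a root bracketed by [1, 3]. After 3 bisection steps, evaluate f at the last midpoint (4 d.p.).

-2.2695

t = 2 gives f = -10, negative; keep [1, 2]
t = 1.5 gives f = 2.0625, positive; keep [1.5, 2]
t = 1.75 gives f = -2.269531, negative; keep [1.5, 1.75]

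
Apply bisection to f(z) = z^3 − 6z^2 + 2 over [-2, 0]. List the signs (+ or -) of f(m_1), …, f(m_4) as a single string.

-+--

midpoint -1: f = -5 < 0 → [-1, 0]
midpoint -0.5: f = 0.375 > 0 → [-1, -0.5]
midpoint -0.75: f = -1.796875 < 0 → [-0.75, -0.5]
midpoint -0.625: f = -0.5879 < 0 → [-0.625, -0.5]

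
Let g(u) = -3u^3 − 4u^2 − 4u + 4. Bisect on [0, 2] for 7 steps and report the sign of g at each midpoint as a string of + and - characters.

m = 1, g(m) = -7 (−); new bracket [0, 1]
m = 0.5, g(m) = 0.625 (+); new bracket [0.5, 1]
m = 0.75, g(m) = -2.515625 (−); new bracket [0.5, 0.75]
m = 0.625, g(m) = -0.7949 (−); new bracket [0.5, 0.625]
m = 0.5625, g(m) = -0.0496 (−); new bracket [0.5, 0.5625]
m = 0.53125, g(m) = 0.2963 (+); new bracket [0.53125, 0.5625]
m = 0.546875, g(m) = 0.1255 (+); new bracket [0.546875, 0.5625]

-+---++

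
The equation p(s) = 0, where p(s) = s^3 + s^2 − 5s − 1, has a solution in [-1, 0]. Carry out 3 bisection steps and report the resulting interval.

[-0.25, -0.125]

m = -0.5, p(m) = 1.625 (+); new bracket [-0.5, 0]
m = -0.25, p(m) = 0.296875 (+); new bracket [-0.25, 0]
m = -0.125, p(m) = -0.361328 (−); new bracket [-0.25, -0.125]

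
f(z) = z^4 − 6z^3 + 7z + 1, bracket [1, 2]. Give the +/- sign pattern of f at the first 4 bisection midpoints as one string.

z = 1.5 gives f = -3.6875, negative; keep [1, 1.5]
z = 1.25 gives f = 0.472656, positive; keep [1.25, 1.5]
z = 1.375 gives f = -1.398193, negative; keep [1.25, 1.375]
z = 1.3125 gives f = -0.4109, negative; keep [1.25, 1.3125]

-+--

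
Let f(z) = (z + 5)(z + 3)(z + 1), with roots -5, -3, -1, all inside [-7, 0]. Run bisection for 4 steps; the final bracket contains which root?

f(-3.5) = 1.875 > 0, so the root lies in [-7, -3.5]
f(-5.25) = -2.390625 < 0, so the root lies in [-5.25, -3.5]
f(-4.375) = 2.900391 > 0, so the root lies in [-5.25, -4.375]
f(-4.8125) = 1.2957 > 0, so the root lies in [-5.25, -4.8125]

-5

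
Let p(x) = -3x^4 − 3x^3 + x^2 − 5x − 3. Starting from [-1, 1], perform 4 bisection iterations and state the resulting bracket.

[-0.625, -0.5]

p(0) = -3 < 0, so the root lies in [-1, 0]
p(-0.5) = -0.0625 < 0, so the root lies in [-1, -0.5]
p(-0.75) = 1.628906 > 0, so the root lies in [-0.75, -0.5]
p(-0.625) = 0.7903 > 0, so the root lies in [-0.625, -0.5]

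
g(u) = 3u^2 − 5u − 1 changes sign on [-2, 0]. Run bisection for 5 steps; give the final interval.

[-0.1875, -0.125]

g(-1) = 7 > 0, so the root lies in [-1, 0]
g(-0.5) = 2.25 > 0, so the root lies in [-0.5, 0]
g(-0.25) = 0.4375 > 0, so the root lies in [-0.25, 0]
g(-0.125) = -0.3281 < 0, so the root lies in [-0.25, -0.125]
g(-0.1875) = 0.043 > 0, so the root lies in [-0.1875, -0.125]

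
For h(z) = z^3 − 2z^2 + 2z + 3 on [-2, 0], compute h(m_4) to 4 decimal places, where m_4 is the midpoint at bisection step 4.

0.7246

m = -1, h(m) = -2 (−); new bracket [-1, 0]
m = -0.5, h(m) = 1.375 (+); new bracket [-1, -0.5]
m = -0.75, h(m) = -0.046875 (−); new bracket [-0.75, -0.5]
m = -0.625, h(m) = 0.7246 (+); new bracket [-0.75, -0.625]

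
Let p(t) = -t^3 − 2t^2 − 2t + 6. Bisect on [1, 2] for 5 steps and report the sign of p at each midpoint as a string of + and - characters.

p(1.5) = -4.875 < 0, so the root lies in [1, 1.5]
p(1.25) = -1.578125 < 0, so the root lies in [1, 1.25]
p(1.125) = -0.205078 < 0, so the root lies in [1, 1.125]
p(1.0625) = 0.4177 > 0, so the root lies in [1.0625, 1.125]
p(1.09375) = 0.1115 > 0, so the root lies in [1.09375, 1.125]

---++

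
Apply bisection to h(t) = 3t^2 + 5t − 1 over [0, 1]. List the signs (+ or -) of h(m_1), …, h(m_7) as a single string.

++-+---

t = 0.5 gives h = 2.25, positive; keep [0, 0.5]
t = 0.25 gives h = 0.4375, positive; keep [0, 0.25]
t = 0.125 gives h = -0.328125, negative; keep [0.125, 0.25]
t = 0.1875 gives h = 0.043, positive; keep [0.125, 0.1875]
t = 0.15625 gives h = -0.1455, negative; keep [0.15625, 0.1875]
t = 0.171875 gives h = -0.052, negative; keep [0.171875, 0.1875]
t = 0.1796875 gives h = -0.0047, negative; keep [0.1796875, 0.1875]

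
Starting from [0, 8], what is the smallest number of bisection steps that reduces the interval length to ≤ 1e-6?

Width after n steps is 8/2^n. Need 2^n ≥ 8/1e-6 = 8000000.
2^22 = 4194304 < 8000000 ≤ 2^23 = 8388608, so n = 23.

23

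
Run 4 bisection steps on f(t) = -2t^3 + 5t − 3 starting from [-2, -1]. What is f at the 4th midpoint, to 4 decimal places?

-0.1538

midpoint -1.5: f = -3.75 < 0 → [-2, -1.5]
midpoint -1.75: f = -1.03125 < 0 → [-2, -1.75]
midpoint -1.875: f = 0.808594 > 0 → [-1.875, -1.75]
midpoint -1.8125: f = -0.1538 < 0 → [-1.875, -1.8125]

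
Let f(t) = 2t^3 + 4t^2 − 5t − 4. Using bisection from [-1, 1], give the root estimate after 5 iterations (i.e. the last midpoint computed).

f(0) = -4 < 0, so the root lies in [-1, 0]
f(-0.5) = -0.75 < 0, so the root lies in [-1, -0.5]
f(-0.75) = 1.15625 > 0, so the root lies in [-0.75, -0.5]
f(-0.625) = 0.1992 > 0, so the root lies in [-0.625, -0.5]
f(-0.5625) = -0.2778 < 0, so the root lies in [-0.625, -0.5625]

-0.5625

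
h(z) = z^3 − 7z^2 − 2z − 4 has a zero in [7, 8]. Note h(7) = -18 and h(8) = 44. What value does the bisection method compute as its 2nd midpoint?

h(7.5) = 9.125 > 0, so the root lies in [7, 7.5]
h(7.25) = -5.359375 < 0, so the root lies in [7.25, 7.5]

7.25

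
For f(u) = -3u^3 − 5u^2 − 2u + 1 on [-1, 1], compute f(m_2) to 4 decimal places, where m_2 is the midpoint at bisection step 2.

-1.6250

m = 0, f(m) = 1 (+); new bracket [0, 1]
m = 0.5, f(m) = -1.625 (−); new bracket [0, 0.5]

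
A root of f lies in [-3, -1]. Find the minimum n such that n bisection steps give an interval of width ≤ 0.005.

Width after n steps is 2/2^n. Need 2^n ≥ 2/0.005 = 400.
2^8 = 256 < 400 ≤ 2^9 = 512, so n = 9.

9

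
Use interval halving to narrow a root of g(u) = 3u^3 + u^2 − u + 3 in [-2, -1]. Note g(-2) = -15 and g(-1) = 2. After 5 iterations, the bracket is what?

[-1.25, -1.21875]

m = -1.5, g(m) = -3.375 (−); new bracket [-1.5, -1]
m = -1.25, g(m) = -0.046875 (−); new bracket [-1.25, -1]
m = -1.125, g(m) = 1.119141 (+); new bracket [-1.25, -1.125]
m = -1.1875, g(m) = 0.574 (+); new bracket [-1.25, -1.1875]
m = -1.21875, g(m) = 0.2733 (+); new bracket [-1.25, -1.21875]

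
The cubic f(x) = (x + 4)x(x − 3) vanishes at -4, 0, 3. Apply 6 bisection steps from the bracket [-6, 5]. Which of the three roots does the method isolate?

m = -0.5, f(m) = 6.125 (+); new bracket [-6, -0.5]
m = -3.25, f(m) = 15.234375 (+); new bracket [-6, -3.25]
m = -4.625, f(m) = -22.041016 (−); new bracket [-4.625, -3.25]
m = -3.9375, f(m) = 1.7073 (+); new bracket [-4.625, -3.9375]
m = -4.28125, f(m) = -8.7674 (−); new bracket [-4.28125, -3.9375]
m = -4.109375, f(m) = -3.1954 (−); new bracket [-4.109375, -3.9375]

-4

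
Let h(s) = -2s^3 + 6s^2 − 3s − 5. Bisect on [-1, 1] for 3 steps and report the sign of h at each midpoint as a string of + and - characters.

--+

midpoint 0: h = -5 < 0 → [-1, 0]
midpoint -0.5: h = -1.75 < 0 → [-1, -0.5]
midpoint -0.75: h = 1.46875 > 0 → [-0.75, -0.5]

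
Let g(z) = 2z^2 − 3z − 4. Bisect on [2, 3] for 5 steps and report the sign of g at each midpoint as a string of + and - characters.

m = 2.5, g(m) = 1 (+); new bracket [2, 2.5]
m = 2.25, g(m) = -0.625 (−); new bracket [2.25, 2.5]
m = 2.375, g(m) = 0.15625 (+); new bracket [2.25, 2.375]
m = 2.3125, g(m) = -0.2422 (−); new bracket [2.3125, 2.375]
m = 2.34375, g(m) = -0.0449 (−); new bracket [2.34375, 2.375]

+-+--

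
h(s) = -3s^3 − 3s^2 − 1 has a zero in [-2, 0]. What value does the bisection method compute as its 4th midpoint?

-1.125

m = -1, h(m) = -1 (−); new bracket [-2, -1]
m = -1.5, h(m) = 2.375 (+); new bracket [-1.5, -1]
m = -1.25, h(m) = 0.171875 (+); new bracket [-1.25, -1]
m = -1.125, h(m) = -0.5254 (−); new bracket [-1.25, -1.125]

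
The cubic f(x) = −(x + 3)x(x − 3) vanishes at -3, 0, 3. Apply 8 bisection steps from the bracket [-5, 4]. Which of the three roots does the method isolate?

x = -0.5 gives f = -4.375, negative; keep [-5, -0.5]
x = -2.75 gives f = -3.953125, negative; keep [-5, -2.75]
x = -3.875 gives f = 23.310547, positive; keep [-3.875, -2.75]
x = -3.3125 gives f = 6.5344, positive; keep [-3.3125, -2.75]
x = -3.03125 gives f = 0.5713, positive; keep [-3.03125, -2.75]
x = -2.890625 gives f = -1.8624, negative; keep [-3.03125, -2.890625]
x = -2.9609375 gives f = -0.6895, negative; keep [-3.03125, -2.9609375]
x = -2.99609375 gives f = -0.0702, negative; keep [-3.03125, -2.99609375]

-3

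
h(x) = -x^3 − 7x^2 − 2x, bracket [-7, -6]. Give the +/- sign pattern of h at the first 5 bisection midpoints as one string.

midpoint -6.5: h = -8.125 < 0 → [-7, -6.5]
midpoint -6.75: h = 2.109375 > 0 → [-6.75, -6.5]
midpoint -6.625: h = -3.208984 < 0 → [-6.75, -6.625]
midpoint -6.6875: h = -0.6008 < 0 → [-6.75, -6.6875]
midpoint -6.71875: h = 0.7414 > 0 → [-6.71875, -6.6875]

-+--+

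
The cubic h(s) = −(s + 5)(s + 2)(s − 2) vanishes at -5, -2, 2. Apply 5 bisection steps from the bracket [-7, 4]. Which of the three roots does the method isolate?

midpoint -1.5: h = 6.125 > 0 → [-1.5, 4]
midpoint 1.25: h = 15.234375 > 0 → [1.25, 4]
midpoint 2.625: h = -22.041016 < 0 → [1.25, 2.625]
midpoint 1.9375: h = 1.7073 > 0 → [1.9375, 2.625]
midpoint 2.28125: h = -8.7674 < 0 → [1.9375, 2.28125]

2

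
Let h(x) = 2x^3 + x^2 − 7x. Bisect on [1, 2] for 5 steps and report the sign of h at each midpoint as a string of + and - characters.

x = 1.5 gives h = -1.5, negative; keep [1.5, 2]
x = 1.75 gives h = 1.53125, positive; keep [1.5, 1.75]
x = 1.625 gives h = -0.152344, negative; keep [1.625, 1.75]
x = 1.6875 gives h = 0.646, positive; keep [1.625, 1.6875]
x = 1.65625 gives h = 0.2361, positive; keep [1.625, 1.65625]

-+-++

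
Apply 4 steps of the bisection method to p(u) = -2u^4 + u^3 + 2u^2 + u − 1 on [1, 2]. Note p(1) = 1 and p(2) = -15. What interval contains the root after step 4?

midpoint 1.5: p = -1.75 < 0 → [1, 1.5]
midpoint 1.25: p = 0.445312 > 0 → [1.25, 1.5]
midpoint 1.375: p = -0.393066 < 0 → [1.25, 1.375]
midpoint 1.3125: p = 0.0837 > 0 → [1.3125, 1.375]

[1.3125, 1.375]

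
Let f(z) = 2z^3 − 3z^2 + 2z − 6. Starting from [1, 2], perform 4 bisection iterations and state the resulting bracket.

[1.8125, 1.875]

f(1.5) = -3 < 0, so the root lies in [1.5, 2]
f(1.75) = -0.96875 < 0, so the root lies in [1.75, 2]
f(1.875) = 0.386719 > 0, so the root lies in [1.75, 1.875]
f(1.8125) = -0.3218 < 0, so the root lies in [1.8125, 1.875]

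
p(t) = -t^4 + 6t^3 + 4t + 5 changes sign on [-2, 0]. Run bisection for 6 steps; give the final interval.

[-0.71875, -0.6875]

t = -1 gives p = -6, negative; keep [-1, 0]
t = -0.5 gives p = 2.1875, positive; keep [-1, -0.5]
t = -0.75 gives p = -0.847656, negative; keep [-0.75, -0.5]
t = -0.625 gives p = 0.8826, positive; keep [-0.75, -0.625]
t = -0.6875 gives p = 0.0769, positive; keep [-0.75, -0.6875]
t = -0.71875 gives p = -0.3697, negative; keep [-0.71875, -0.6875]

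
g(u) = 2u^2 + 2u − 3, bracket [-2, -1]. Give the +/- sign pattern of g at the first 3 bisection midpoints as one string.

--+

u = -1.5 gives g = -1.5, negative; keep [-2, -1.5]
u = -1.75 gives g = -0.375, negative; keep [-2, -1.75]
u = -1.875 gives g = 0.28125, positive; keep [-1.875, -1.75]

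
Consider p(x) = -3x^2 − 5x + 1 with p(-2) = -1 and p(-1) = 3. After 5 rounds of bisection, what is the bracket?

m = -1.5, p(m) = 1.75 (+); new bracket [-2, -1.5]
m = -1.75, p(m) = 0.5625 (+); new bracket [-2, -1.75]
m = -1.875, p(m) = -0.171875 (−); new bracket [-1.875, -1.75]
m = -1.8125, p(m) = 0.207 (+); new bracket [-1.875, -1.8125]
m = -1.84375, p(m) = 0.0205 (+); new bracket [-1.875, -1.84375]

[-1.875, -1.84375]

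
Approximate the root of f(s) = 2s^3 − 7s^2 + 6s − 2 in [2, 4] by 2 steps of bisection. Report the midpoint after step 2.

f(3) = 7 > 0, so the root lies in [2, 3]
f(2.5) = 0.5 > 0, so the root lies in [2, 2.5]

2.5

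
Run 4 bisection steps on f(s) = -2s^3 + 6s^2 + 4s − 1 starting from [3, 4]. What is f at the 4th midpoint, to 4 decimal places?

s = 3.5 gives f = 0.75, positive; keep [3.5, 4]
s = 3.75 gives f = -7.09375, negative; keep [3.5, 3.75]
s = 3.625 gives f = -2.925781, negative; keep [3.5, 3.625]
s = 3.5625 gives f = -1.0278, negative; keep [3.5, 3.5625]

-1.0278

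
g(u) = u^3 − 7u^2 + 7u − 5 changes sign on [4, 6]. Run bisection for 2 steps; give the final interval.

midpoint 5: g = -20 < 0 → [5, 6]
midpoint 5.5: g = -11.875 < 0 → [5.5, 6]

[5.5, 6]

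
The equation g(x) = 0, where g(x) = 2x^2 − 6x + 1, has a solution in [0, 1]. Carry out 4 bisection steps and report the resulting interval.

[0.125, 0.1875]

x = 0.5 gives g = -1.5, negative; keep [0, 0.5]
x = 0.25 gives g = -0.375, negative; keep [0, 0.25]
x = 0.125 gives g = 0.28125, positive; keep [0.125, 0.25]
x = 0.1875 gives g = -0.0547, negative; keep [0.125, 0.1875]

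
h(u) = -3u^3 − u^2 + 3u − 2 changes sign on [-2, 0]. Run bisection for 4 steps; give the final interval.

[-1.5, -1.375]

midpoint -1: h = -3 < 0 → [-2, -1]
midpoint -1.5: h = 1.375 > 0 → [-1.5, -1]
midpoint -1.25: h = -1.453125 < 0 → [-1.5, -1.25]
midpoint -1.375: h = -0.2168 < 0 → [-1.5, -1.375]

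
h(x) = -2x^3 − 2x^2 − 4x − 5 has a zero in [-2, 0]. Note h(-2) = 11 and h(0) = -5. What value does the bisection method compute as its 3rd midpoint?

-1.25

x = -1 gives h = -1, negative; keep [-2, -1]
x = -1.5 gives h = 3.25, positive; keep [-1.5, -1]
x = -1.25 gives h = 0.78125, positive; keep [-1.25, -1]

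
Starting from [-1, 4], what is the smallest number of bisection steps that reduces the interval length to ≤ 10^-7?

Width after n steps is 5/2^n. Need 2^n ≥ 5/10^-7 = 50000000.
2^25 = 33554432 < 50000000 ≤ 2^26 = 67108864, so n = 26.

26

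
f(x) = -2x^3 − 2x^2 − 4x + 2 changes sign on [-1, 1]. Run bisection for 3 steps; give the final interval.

x = 0 gives f = 2, positive; keep [0, 1]
x = 0.5 gives f = -0.75, negative; keep [0, 0.5]
x = 0.25 gives f = 0.84375, positive; keep [0.25, 0.5]

[0.25, 0.5]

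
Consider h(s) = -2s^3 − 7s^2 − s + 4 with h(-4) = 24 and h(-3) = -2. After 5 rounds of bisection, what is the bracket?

[-3.15625, -3.125]

m = -3.5, h(m) = 7.5 (+); new bracket [-3.5, -3]
m = -3.25, h(m) = 1.96875 (+); new bracket [-3.25, -3]
m = -3.125, h(m) = -0.199219 (−); new bracket [-3.25, -3.125]
m = -3.1875, h(m) = 0.8374 (+); new bracket [-3.1875, -3.125]
m = -3.15625, h(m) = 0.3074 (+); new bracket [-3.15625, -3.125]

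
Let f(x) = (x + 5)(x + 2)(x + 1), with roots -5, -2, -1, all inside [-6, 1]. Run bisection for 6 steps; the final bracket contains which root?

m = -2.5, f(m) = 1.875 (+); new bracket [-6, -2.5]
m = -4.25, f(m) = 5.484375 (+); new bracket [-6, -4.25]
m = -5.125, f(m) = -1.611328 (−); new bracket [-5.125, -4.25]
m = -4.6875, f(m) = 3.0969 (+); new bracket [-5.125, -4.6875]
m = -4.90625, f(m) = 1.0643 (+); new bracket [-5.125, -4.90625]
m = -5.015625, f(m) = -0.1892 (−); new bracket [-5.015625, -4.90625]

-5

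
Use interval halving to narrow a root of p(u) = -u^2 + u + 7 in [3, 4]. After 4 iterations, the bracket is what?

m = 3.5, p(m) = -1.75 (−); new bracket [3, 3.5]
m = 3.25, p(m) = -0.3125 (−); new bracket [3, 3.25]
m = 3.125, p(m) = 0.359375 (+); new bracket [3.125, 3.25]
m = 3.1875, p(m) = 0.0273 (+); new bracket [3.1875, 3.25]

[3.1875, 3.25]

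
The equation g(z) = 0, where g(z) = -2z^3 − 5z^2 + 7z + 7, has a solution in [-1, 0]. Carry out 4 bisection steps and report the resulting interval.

midpoint -0.5: g = 2.5 > 0 → [-1, -0.5]
midpoint -0.75: g = -0.21875 < 0 → [-0.75, -0.5]
midpoint -0.625: g = 1.160156 > 0 → [-0.75, -0.625]
midpoint -0.6875: g = 0.4741 > 0 → [-0.75, -0.6875]

[-0.75, -0.6875]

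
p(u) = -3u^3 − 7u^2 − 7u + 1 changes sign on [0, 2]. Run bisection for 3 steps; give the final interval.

[0, 0.25]

m = 1, p(m) = -16 (−); new bracket [0, 1]
m = 0.5, p(m) = -4.625 (−); new bracket [0, 0.5]
m = 0.25, p(m) = -1.234375 (−); new bracket [0, 0.25]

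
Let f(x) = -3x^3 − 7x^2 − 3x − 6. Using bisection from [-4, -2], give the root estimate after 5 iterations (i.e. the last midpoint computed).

x = -3 gives f = 21, positive; keep [-3, -2]
x = -2.5 gives f = 4.625, positive; keep [-2.5, -2]
x = -2.25 gives f = -0.515625, negative; keep [-2.5, -2.25]
x = -2.375 gives f = 1.8301, positive; keep [-2.375, -2.25]
x = -2.3125 gives f = 0.6033, positive; keep [-2.3125, -2.25]

-2.3125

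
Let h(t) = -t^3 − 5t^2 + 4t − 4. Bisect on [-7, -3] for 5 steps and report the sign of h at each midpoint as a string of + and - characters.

h(-5) = -24 < 0, so the root lies in [-7, -5]
h(-6) = 8 > 0, so the root lies in [-6, -5]
h(-5.5) = -10.875 < 0, so the root lies in [-6, -5.5]
h(-5.75) = -2.2031 < 0, so the root lies in [-6, -5.75]
h(-5.875) = 2.7012 > 0, so the root lies in [-5.875, -5.75]

-+--+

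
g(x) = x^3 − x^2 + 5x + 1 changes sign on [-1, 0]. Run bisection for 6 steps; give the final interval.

g(-0.5) = -1.875 < 0, so the root lies in [-0.5, 0]
g(-0.25) = -0.328125 < 0, so the root lies in [-0.25, 0]
g(-0.125) = 0.357422 > 0, so the root lies in [-0.25, -0.125]
g(-0.1875) = 0.0208 > 0, so the root lies in [-0.25, -0.1875]
g(-0.21875) = -0.1521 < 0, so the root lies in [-0.21875, -0.1875]
g(-0.203125) = -0.0653 < 0, so the root lies in [-0.203125, -0.1875]

[-0.203125, -0.1875]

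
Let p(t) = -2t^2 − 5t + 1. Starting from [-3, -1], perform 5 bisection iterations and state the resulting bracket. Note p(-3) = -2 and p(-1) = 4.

midpoint -2: p = 3 > 0 → [-3, -2]
midpoint -2.5: p = 1 > 0 → [-3, -2.5]
midpoint -2.75: p = -0.375 < 0 → [-2.75, -2.5]
midpoint -2.625: p = 0.3438 > 0 → [-2.75, -2.625]
midpoint -2.6875: p = -0.0078 < 0 → [-2.6875, -2.625]

[-2.6875, -2.625]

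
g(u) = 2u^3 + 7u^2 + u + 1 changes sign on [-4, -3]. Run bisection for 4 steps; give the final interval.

[-3.4375, -3.375]

m = -3.5, g(m) = -2.5 (−); new bracket [-3.5, -3]
m = -3.25, g(m) = 3.03125 (+); new bracket [-3.5, -3.25]
m = -3.375, g(m) = 0.472656 (+); new bracket [-3.5, -3.375]
m = -3.4375, g(m) = -0.9604 (−); new bracket [-3.4375, -3.375]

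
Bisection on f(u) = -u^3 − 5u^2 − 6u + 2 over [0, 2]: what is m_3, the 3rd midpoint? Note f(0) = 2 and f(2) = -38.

f(1) = -10 < 0, so the root lies in [0, 1]
f(0.5) = -2.375 < 0, so the root lies in [0, 0.5]
f(0.25) = 0.171875 > 0, so the root lies in [0.25, 0.5]

0.25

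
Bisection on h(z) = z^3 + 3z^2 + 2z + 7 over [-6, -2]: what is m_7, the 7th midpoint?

z = -4 gives h = -17, negative; keep [-4, -2]
z = -3 gives h = 1, positive; keep [-4, -3]
z = -3.5 gives h = -6.125, negative; keep [-3.5, -3]
z = -3.25 gives h = -2.1406, negative; keep [-3.25, -3]
z = -3.125 gives h = -0.4707, negative; keep [-3.125, -3]
z = -3.0625 gives h = 0.2888, positive; keep [-3.125, -3.0625]
z = -3.09375 gives h = -0.0848, negative; keep [-3.09375, -3.0625]

-3.09375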